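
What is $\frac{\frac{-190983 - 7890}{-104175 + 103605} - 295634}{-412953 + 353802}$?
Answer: $\frac{2952851}{591510} \approx 4.9921$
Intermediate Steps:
$\frac{\frac{-190983 - 7890}{-104175 + 103605} - 295634}{-412953 + 353802} = \frac{- \frac{198873}{-570} - 295634}{-59151} = \left(\left(-198873\right) \left(- \frac{1}{570}\right) - 295634\right) \left(- \frac{1}{59151}\right) = \left(\frac{3489}{10} - 295634\right) \left(- \frac{1}{59151}\right) = \left(- \frac{2952851}{10}\right) \left(- \frac{1}{59151}\right) = \frac{2952851}{591510}$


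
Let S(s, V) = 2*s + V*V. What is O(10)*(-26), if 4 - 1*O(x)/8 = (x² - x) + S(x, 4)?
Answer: 25376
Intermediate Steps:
S(s, V) = V² + 2*s (S(s, V) = 2*s + V² = V² + 2*s)
O(x) = -96 - 8*x - 8*x² (O(x) = 32 - 8*((x² - x) + (4² + 2*x)) = 32 - 8*((x² - x) + (16 + 2*x)) = 32 - 8*(16 + x + x²) = 32 + (-128 - 8*x - 8*x²) = -96 - 8*x - 8*x²)
O(10)*(-26) = (-96 - 8*10 - 8*10²)*(-26) = (-96 - 80 - 8*100)*(-26) = (-96 - 80 - 800)*(-26) = -976*(-26) = 25376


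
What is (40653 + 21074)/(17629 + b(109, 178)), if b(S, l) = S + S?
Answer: 61727/17847 ≈ 3.4587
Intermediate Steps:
b(S, l) = 2*S
(40653 + 21074)/(17629 + b(109, 178)) = (40653 + 21074)/(17629 + 2*109) = 61727/(17629 + 218) = 61727/17847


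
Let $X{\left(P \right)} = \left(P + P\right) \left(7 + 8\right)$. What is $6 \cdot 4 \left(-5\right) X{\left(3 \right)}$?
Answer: $-10800$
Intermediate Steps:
$X{\left(P \right)} = 30 P$ ($X{\left(P \right)} = 2 P 15 = 30 P$)
$6 \cdot 4 \left(-5\right) X{\left(3 \right)} = 6 \cdot 4 \left(-5\right) 30 \cdot 3 = 24 \left(-5\right) 90 = \left(-120\right) 90 = -10800$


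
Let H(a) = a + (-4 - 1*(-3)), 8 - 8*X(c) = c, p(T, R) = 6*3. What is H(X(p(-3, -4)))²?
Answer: 81/16 ≈ 5.0625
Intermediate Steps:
p(T, R) = 18
X(c) = 1 - c/8
H(a) = -1 + a (H(a) = a + (-4 + 3) = a - 1 = -1 + a)
H(X(p(-3, -4)))² = (-1 + (1 - ⅛*18))² = (-1 + (1 - 9/4))² = (-1 - 5/4)² = (-9/4)² = 81/16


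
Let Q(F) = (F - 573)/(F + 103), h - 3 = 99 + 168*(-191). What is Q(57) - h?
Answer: 1279311/40 ≈ 31983.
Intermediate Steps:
h = -31986 (h = 3 + (99 + 168*(-191)) = 3 + (99 - 32088) = 3 - 31989 = -31986)
Q(F) = (-573 + F)/(103 + F)
Q(57) - h = (-573 + 57)/(103 + 57) - 1*(-31986) = -516/160 + 31986 = (1/160)*(-516) + 31986 = -129/40 + 31986 = 1279311/40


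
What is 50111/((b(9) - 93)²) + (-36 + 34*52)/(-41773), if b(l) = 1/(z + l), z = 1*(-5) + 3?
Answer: 101839283347/17649092500 ≈ 5.7702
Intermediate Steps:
z = -2 (z = -5 + 3 = -2)
b(l) = 1/(-2 + l)
50111/((b(9) - 93)²) + (-36 + 34*52)/(-41773) = 50111/((1/(-2 + 9) - 93)²) + (-36 + 34*52)/(-41773) = 50111/((1/7 - 93)²) + (-36 + 1768)*(-1/41773) = 50111/((⅐ - 93)²) + 1732*(-1/41773) = 50111/((-650/7)²) - 1732/41773 = 50111/(422500/49) - 1732/41773 = 50111*(49/422500) - 1732/41773 = 2455439/422500 - 1732/41773 = 101839283347/17649092500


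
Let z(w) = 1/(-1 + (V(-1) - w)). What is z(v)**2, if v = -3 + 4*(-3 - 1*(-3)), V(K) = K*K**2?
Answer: 1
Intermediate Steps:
V(K) = K**3
v = -3 (v = -3 + 4*(-3 + 3) = -3 + 4*0 = -3 + 0 = -3)
z(w) = 1/(-2 - w) (z(w) = 1/(-1 + ((-1)**3 - w)) = 1/(-1 + (-1 - w)) = 1/(-2 - w))
z(v)**2 = (-1/(2 - 3))**2 = (-1/(-1))**2 = (-1*(-1))**2 = 1**2 = 1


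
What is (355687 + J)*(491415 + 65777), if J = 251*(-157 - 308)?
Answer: 133153286624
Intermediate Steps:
J = -116715 (J = 251*(-465) = -116715)
(355687 + J)*(491415 + 65777) = (355687 - 116715)*(491415 + 65777) = 238972*557192 = 133153286624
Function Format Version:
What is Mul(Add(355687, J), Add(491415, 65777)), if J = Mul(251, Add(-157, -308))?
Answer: 133153286624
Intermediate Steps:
J = -116715 (J = Mul(251, -465) = -116715)
Mul(Add(355687, J), Add(491415, 65777)) = Mul(Add(355687, -116715), Add(491415, 65777)) = Mul(238972, 557192) = 133153286624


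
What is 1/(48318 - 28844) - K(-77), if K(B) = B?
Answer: 1499499/19474 ≈ 77.000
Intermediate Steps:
1/(48318 - 28844) - K(-77) = 1/(48318 - 28844) - 1*(-77) = 1/19474 + 77 = 1499499/19474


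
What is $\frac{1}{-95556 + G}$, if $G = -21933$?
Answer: $- \frac{1}{117489} \approx -8.5114 \cdot 10^{-6}$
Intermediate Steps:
$\frac{1}{-95556 + G} = \frac{1}{-95556 - 21933} = \frac{1}{-117489} = - \frac{1}{117489}$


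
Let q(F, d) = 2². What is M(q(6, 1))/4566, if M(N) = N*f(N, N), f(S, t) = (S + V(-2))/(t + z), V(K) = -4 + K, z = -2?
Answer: -2/2283 ≈ -0.00087604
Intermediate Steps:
q(F, d) = 4
f(S, t) = (-6 + S)/(-2 + t) (f(S, t) = (S + (-4 - 2))/(t - 2) = (S - 6)/(-2 + t) = (-6 + S)/(-2 + t))
M(N) = N*(-6 + N)/(-2 + N) (M(N) = N*((-6 + N)/(-2 + N)) = N*(-6 + N)/(-2 + N))
M(q(6, 1))/4566 = (4*(-6 + 4)/(-2 + 4))/4566 = (4*(-2)/2)*(1/4566) = (4*(½)*(-2))*(1/4566) = -4*1/4566 = -2/2283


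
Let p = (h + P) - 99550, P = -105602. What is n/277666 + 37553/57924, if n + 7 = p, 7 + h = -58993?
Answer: -2436977309/8041762692 ≈ -0.30304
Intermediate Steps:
h = -59000 (h = -7 - 58993 = -59000)
p = -264152 (p = (-59000 - 105602) - 99550 = -164602 - 99550 = -264152)
n = -264159 (n = -7 - 264152 = -264159)
n/277666 + 37553/57924 = -264159/277666 + 37553/57924 = -2436977309/8041762692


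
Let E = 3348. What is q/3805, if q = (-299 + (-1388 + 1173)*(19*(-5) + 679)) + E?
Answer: -122511/3805 ≈ -32.197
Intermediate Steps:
q = -122511 (q = (-299 + (-1388 + 1173)*(19*(-5) + 679)) + 3348 = (-299 - 215*(-95 + 679)) + 3348 = (-299 - 215*584) + 3348 = (-299 - 125560) + 3348 = -125859 + 3348 = -122511)
q/3805 = -122511/3805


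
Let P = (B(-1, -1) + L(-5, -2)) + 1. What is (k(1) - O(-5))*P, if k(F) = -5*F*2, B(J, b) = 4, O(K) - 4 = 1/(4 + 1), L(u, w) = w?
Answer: -213/5 ≈ -42.600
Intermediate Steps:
O(K) = 21/5 (O(K) = 4 + 1/(4 + 1) = 4 + 1/5 = 4 + ⅕ = 21/5)
k(F) = -10*F
P = 3 (P = (4 - 2) + 1 = 2 + 1 = 3)
(k(1) - O(-5))*P = (-10*1 - 1*21/5)*3 = (-10 - 21/5)*3 = -71/5*3 = -213/5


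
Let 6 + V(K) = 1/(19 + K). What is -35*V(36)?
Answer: 2303/11 ≈ 209.36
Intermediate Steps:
V(K) = -6 + 1/(19 + K)
-35*V(36) = -35*(-113 - 6*36)/(19 + 36) = -35*(-113 - 216)/55 = -7*(-329)/11 = -35*(-329/55) = 2303/11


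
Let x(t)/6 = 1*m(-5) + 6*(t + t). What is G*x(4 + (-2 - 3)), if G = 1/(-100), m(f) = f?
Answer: 51/50 ≈ 1.0200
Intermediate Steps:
x(t) = -30 + 72*t (x(t) = 6*(1*(-5) + 6*(t + t)) = 6*(-5 + 6*(2*t)) = 6*(-5 + 12*t) = -30 + 72*t)
G = -1/100 ≈ -0.010000
G*x(4 + (-2 - 3)) = -(-30 + 72*(4 + (-2 - 3)))/100 = -(-30 + 72*(4 - 5))/100 = -(-30 + 72*(-1))/100 = -(-30 - 72)/100 = -1/100*(-102) = 51/50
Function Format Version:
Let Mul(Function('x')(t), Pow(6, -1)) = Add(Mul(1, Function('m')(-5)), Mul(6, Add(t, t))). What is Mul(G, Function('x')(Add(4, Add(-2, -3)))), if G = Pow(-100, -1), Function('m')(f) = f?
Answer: Rational(51, 50) ≈ 1.0200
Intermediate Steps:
Function('x')(t) = Add(-30, Mul(72, t)) (Function('x')(t) = Mul(6, Add(Mul(1, -5), Mul(6, Add(t, t)))) = Mul(6, Add(-5, Mul(6, Mul(2, t)))) = Mul(6, Add(-5, Mul(12, t))) = Add(-30, Mul(72, t)))
G = Rational(-1, 100) ≈ -0.010000
Mul(G, Function('x')(Add(4, Add(-2, -3)))) = Mul(Rational(-1, 100), Add(-30, Mul(72, Add(4, Add(-2, -3))))) = Mul(Rational(-1, 100), Add(-30, Mul(72, Add(4, -5)))) = Mul(Rational(-1, 100), Add(-30, Mul(72, -1))) = Mul(Rational(-1, 100), Add(-30, -72)) = Mul(Rational(-1, 100), -102) = Rational(51, 50)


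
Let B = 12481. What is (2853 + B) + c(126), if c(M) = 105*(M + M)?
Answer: 41794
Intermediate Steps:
c(M) = 210*M (c(M) = 105*(2*M) = 210*M)
(2853 + B) + c(126) = (2853 + 12481) + 210*126 = 15334 + 26460 = 41794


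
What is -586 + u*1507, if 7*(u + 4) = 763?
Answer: 157649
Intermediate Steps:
u = 105 (u = -4 + (1/7)*763 = -4 + 109 = 105)
-586 + u*1507 = -586 + 105*1507 = -586 + 158235 = 157649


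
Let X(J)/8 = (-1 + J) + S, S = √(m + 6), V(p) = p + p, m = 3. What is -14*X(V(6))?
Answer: -1568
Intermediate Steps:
V(p) = 2*p
S = 3 (S = √(3 + 6) = √9 = 3)
X(J) = 16 + 8*J (X(J) = 8*((-1 + J) + 3) = 8*(2 + J) = 16 + 8*J)
-14*X(V(6)) = -14*(16 + 8*(2*6)) = -14*(16 + 8*12) = -14*(16 + 96) = -14*112 = -1568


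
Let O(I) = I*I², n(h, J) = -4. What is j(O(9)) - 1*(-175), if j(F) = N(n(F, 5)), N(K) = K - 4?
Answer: 167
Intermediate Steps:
O(I) = I³
N(K) = -4 + K
j(F) = -8 (j(F) = -4 - 4 = -8)
j(O(9)) - 1*(-175) = -8 - 1*(-175) = -8 + 175 = 167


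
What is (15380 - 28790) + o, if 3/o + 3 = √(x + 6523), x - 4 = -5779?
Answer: -9909981/739 + 6*√187/739 ≈ -13410.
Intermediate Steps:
x = -5775 (x = 4 - 5779 = -5775)
o = 3/(-3 + 2*√187) (o = 3/(-3 + √(-5775 + 6523)) = 3/(-3 + √748) = 3/(-3 + 2*√187) ≈ 0.12321)
(15380 - 28790) + o = (15380 - 28790) + (9/739 + 6*√187/739) = -13410 + (9/739 + 6*√187/739) = -9909981/739 + 6*√187/739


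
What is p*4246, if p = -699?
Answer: -2967954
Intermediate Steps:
p*4246 = -699*4246 = -2967954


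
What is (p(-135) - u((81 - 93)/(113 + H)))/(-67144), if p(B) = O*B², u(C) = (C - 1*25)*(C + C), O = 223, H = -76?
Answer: -5563833087/91920136 ≈ -60.529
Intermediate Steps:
u(C) = 2*C*(-25 + C) (u(C) = (C - 25)*(2*C) = (-25 + C)*(2*C) = 2*C*(-25 + C))
p(B) = 223*B²
(p(-135) - u((81 - 93)/(113 + H)))/(-67144) = (223*(-135)² - 2*(81 - 93)/(113 - 76)*(-25 + (81 - 93)/(113 - 76)))/(-67144) = (223*18225 - 2*(-12/37)*(-25 - 12/37))*(-1/67144) = (4064175 - 2*(-12*1/37)*(-25 - 12*1/37))*(-1/67144) = (4064175 - 2*(-12)*(-25 - 12/37)/37)*(-1/67144) = (4064175 - 2*(-12)*(-937)/(37*37))*(-1/67144) = (4064175 - 1*22488/1369)*(-1/67144) = (4064175 - 22488/1369)*(-1/67144) = (5563833087/1369)*(-1/67144) = -5563833087/91920136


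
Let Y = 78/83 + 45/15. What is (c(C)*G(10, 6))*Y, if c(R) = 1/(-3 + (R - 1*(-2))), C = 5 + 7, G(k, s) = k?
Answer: 3270/913 ≈ 3.5816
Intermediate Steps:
Y = 327/83 (Y = 78*(1/83) + 45*(1/15) = 78/83 + 3 = 327/83 ≈ 3.9398)
C = 12
c(R) = 1/(-1 + R) (c(R) = 1/(-3 + (R + 2)) = 1/(-3 + (2 + R)) = 1/(-1 + R))
(c(C)*G(10, 6))*Y = (10/(-1 + 12))*(327/83) = (10/11)*(327/83) = 3270/913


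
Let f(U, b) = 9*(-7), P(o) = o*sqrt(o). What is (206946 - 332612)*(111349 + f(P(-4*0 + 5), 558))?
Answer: -13984866476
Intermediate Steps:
P(o) = o**(3/2)
f(U, b) = -63
(206946 - 332612)*(111349 + f(P(-4*0 + 5), 558)) = (206946 - 332612)*(111349 - 63) = -125666*111286 = -13984866476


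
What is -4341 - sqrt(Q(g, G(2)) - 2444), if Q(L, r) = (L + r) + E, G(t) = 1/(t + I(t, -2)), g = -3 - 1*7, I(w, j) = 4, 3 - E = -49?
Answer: -4341 - I*sqrt(86466)/6 ≈ -4341.0 - 49.008*I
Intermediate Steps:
E = 52 (E = 3 - 1*(-49) = 3 + 49 = 52)
g = -10 (g = -3 - 7 = -10)
G(t) = 1/(4 + t) (G(t) = 1/(t + 4) = 1/(4 + t))
Q(L, r) = 52 + L + r (Q(L, r) = (L + r) + 52 = 52 + L + r)
-4341 - sqrt(Q(g, G(2)) - 2444) = -4341 - sqrt((52 - 10 + 1/(4 + 2)) - 2444) = -4341 - sqrt((52 - 10 + 1/6) - 2444) = -4341 - sqrt(253/6 - 2444) = -4341 - sqrt(-14411/6) = -4341 - I*sqrt(86466)/6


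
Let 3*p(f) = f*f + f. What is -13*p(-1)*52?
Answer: 0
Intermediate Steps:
p(f) = f/3 + f**2/3 (p(f) = (f*f + f)/3 = (f**2 + f)/3 = (f + f**2)/3 = f/3 + f**2/3)
-13*p(-1)*52 = -13*(1/3)*(-1)*(1 - 1)*52 = -13*(1/3)*(-1)*0*52 = -0*52 = -13*0 = 0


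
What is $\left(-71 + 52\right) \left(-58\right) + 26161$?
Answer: $27263$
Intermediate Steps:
$\left(-71 + 52\right) \left(-58\right) + 26161 = \left(-19\right) \left(-58\right) + 26161 = 1102 + 26161 = 27263$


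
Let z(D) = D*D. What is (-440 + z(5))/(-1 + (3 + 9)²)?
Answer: -415/143 ≈ -2.9021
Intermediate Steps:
z(D) = D²
(-440 + z(5))/(-1 + (3 + 9)²) = (-440 + 5²)/(-1 + (3 + 9)²) = (-440 + 25)/(-1 + 12²) = -415/(-1 + 144) = -415/143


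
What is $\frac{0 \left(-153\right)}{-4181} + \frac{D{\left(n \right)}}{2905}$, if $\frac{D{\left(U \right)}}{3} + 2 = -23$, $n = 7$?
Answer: $- \frac{15}{581} \approx -0.025818$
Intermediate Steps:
$D{\left(U \right)} = -75$ ($D{\left(U \right)} = -6 + 3 \left(-23\right) = -6 - 69 = -75$)
$\frac{0 \left(-153\right)}{-4181} + \frac{D{\left(n \right)}}{2905} = \frac{0 \left(-153\right)}{-4181} - \frac{75}{2905} = 0 \left(- \frac{1}{4181}\right) - \frac{15}{581} = 0 - \frac{15}{581} = - \frac{15}{581}$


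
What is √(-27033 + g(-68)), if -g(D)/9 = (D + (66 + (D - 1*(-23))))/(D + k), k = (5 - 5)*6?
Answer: I*√31257339/34 ≈ 164.44*I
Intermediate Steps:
k = 0 (k = 0*6 = 0)
g(D) = -9*(89 + 2*D)/D (g(D) = -9*(D + (66 + (D - 1*(-23))))/(D + 0) = -9*(D + (66 + (D + 23)))/D = -9*(D + (66 + (23 + D)))/D = -9*(D + (89 + D))/D = -9*(89 + 2*D)/D)
√(-27033 + g(-68)) = √(-27033 + (-18 - 801/(-68))) = √(-27033 + (-18 - 801*(-1/68))) = √(-27033 + (-18 + 801/68)) = √(-27033 - 423/68) = √(-1838667/68) = I*√31257339/34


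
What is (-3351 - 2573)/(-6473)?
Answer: 5924/6473 ≈ 0.91519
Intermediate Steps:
(-3351 - 2573)/(-6473) = -5924*(-1/6473) = 5924/6473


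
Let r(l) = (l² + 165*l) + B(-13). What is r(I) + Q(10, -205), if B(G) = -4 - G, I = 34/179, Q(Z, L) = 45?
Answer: 2735560/32041 ≈ 85.377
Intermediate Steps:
I = 34/179 (I = 34*(1/179) = 34/179 ≈ 0.18994)
r(l) = 9 + l² + 165*l (r(l) = (l² + 165*l) + (-4 - 1*(-13)) = (l² + 165*l) + (-4 + 13) = (l² + 165*l) + 9 = 9 + l² + 165*l)
r(I) + Q(10, -205) = (9 + (34/179)² + 165*(34/179)) + 45 = (9 + 1156/32041 + 5610/179) + 45 = 1293715/32041 + 45 = 2735560/32041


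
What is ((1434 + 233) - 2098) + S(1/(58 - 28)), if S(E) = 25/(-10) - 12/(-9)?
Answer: -2593/6 ≈ -432.17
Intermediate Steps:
S(E) = -7/6 (S(E) = 25*(-1/10) - 12*(-1/9) = -5/2 + 4/3 = -7/6)
((1434 + 233) - 2098) + S(1/(58 - 28)) = ((1434 + 233) - 2098) - 7/6 = (1667 - 2098) - 7/6 = -431 - 7/6 = -2593/6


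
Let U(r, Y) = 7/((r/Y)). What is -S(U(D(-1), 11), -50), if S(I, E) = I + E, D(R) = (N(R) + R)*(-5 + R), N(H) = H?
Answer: 523/12 ≈ 43.583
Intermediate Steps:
D(R) = 2*R*(-5 + R) (D(R) = (R + R)*(-5 + R) = (2*R)*(-5 + R) = 2*R*(-5 + R))
U(r, Y) = 7*Y/r (U(r, Y) = 7*(Y/r) = 7*Y/r)
S(I, E) = E + I
-S(U(D(-1), 11), -50) = -(-50 + 7*11/(2*(-1)*(-5 - 1))) = -(-50 + 7*11/(2*(-1)*(-6))) = -(-50 + 7*11/12) = -(-50 + 7*11*(1/12)) = -(-50 + 77/12) = -1*(-523/12) = 523/12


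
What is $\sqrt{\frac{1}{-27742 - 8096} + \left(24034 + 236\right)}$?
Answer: $\frac{\sqrt{3463496847338}}{11946} \approx 155.79$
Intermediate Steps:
$\sqrt{\frac{1}{-27742 - 8096} + \left(24034 + 236\right)} = \sqrt{\frac{1}{-35838} + 24270} = \sqrt{- \frac{1}{35838} + 24270} = \sqrt{\frac{869788259}{35838}} = \frac{\sqrt{3463496847338}}{11946}$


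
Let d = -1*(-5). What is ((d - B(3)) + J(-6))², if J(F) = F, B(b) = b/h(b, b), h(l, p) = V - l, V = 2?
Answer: 4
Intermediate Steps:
h(l, p) = 2 - l
B(b) = b/(2 - b)
d = 5
((d - B(3)) + J(-6))² = ((5 - (-1)*3/(-2 + 3)) - 6)² = ((5 - (-1)*3/1) - 6)² = ((5 - (-1)*3) - 6)² = ((5 - 1*(-3)) - 6)² = ((5 + 3) - 6)² = (8 - 6)² = 2² = 4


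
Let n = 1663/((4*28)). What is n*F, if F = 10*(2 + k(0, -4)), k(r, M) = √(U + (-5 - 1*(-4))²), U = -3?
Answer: 8315/28 + 8315*I*√2/56 ≈ 296.96 + 209.99*I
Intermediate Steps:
k(r, M) = I*√2 (k(r, M) = √(-3 + (-5 - 1*(-4))²) = √(-3 + (-5 + 4)²) = √(-3 + (-1)²) = √(-3 + 1) = √(-2) = I*√2)
n = 1663/112 ≈ 14.848
F = 20 + 10*I*√2 (F = 10*(2 + I*√2) = 20 + 10*I*√2 ≈ 20.0 + 14.142*I)
n*F = 1663*(20 + 10*I*√2)/112 = 8315/28 + 8315*I*√2/56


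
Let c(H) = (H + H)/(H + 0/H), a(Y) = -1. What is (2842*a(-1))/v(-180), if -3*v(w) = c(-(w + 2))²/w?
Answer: -383670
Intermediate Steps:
c(H) = 2 (c(H) = (2*H)/(H + 0) = (2*H)/H = 2)
v(w) = -4/(3*w) (v(w) = -2²/(3*w) = -4/(3*w))
(2842*a(-1))/v(-180) = (2842*(-1))/((-4/3/(-180))) = -2842/((-4/3*(-1/180))) = -2842/1/135 = -2842*135 = -383670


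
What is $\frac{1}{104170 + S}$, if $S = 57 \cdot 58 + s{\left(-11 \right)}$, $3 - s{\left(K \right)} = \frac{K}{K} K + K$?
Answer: $\frac{1}{107501} \approx 9.3022 \cdot 10^{-6}$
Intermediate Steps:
$s{\left(K \right)} = 3 - 2 K$ ($s{\left(K \right)} = 3 - \left(\frac{K}{K} K + K\right) = 3 - \left(1 K + K\right) = 3 - \left(K + K\right) = 3 - 2 K$)
$S = 3331$ ($S = 57 \cdot 58 + \left(3 - -22\right) = 3306 + \left(3 + 22\right) = 3306 + 25 = 3331$)
$\frac{1}{104170 + S} = \frac{1}{104170 + 3331} = \frac{1}{107501}$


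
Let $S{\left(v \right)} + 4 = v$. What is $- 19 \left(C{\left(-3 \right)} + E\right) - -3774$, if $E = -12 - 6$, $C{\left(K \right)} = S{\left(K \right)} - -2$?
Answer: $4211$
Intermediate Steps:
$S{\left(v \right)} = -4 + v$
$C{\left(K \right)} = -2 + K$ ($C{\left(K \right)} = \left(-4 + K\right) - -2 = \left(-4 + K\right) + 2 = -2 + K$)
$E = -18$ ($E = -12 - 6 = -18$)
$- 19 \left(C{\left(-3 \right)} + E\right) - -3774 = - 19 \left(\left(-2 - 3\right) - 18\right) - -3774 = - 19 \left(-5 - 18\right) + 3774 = \left(-19\right) \left(-23\right) + 3774 = 437 + 3774 = 4211$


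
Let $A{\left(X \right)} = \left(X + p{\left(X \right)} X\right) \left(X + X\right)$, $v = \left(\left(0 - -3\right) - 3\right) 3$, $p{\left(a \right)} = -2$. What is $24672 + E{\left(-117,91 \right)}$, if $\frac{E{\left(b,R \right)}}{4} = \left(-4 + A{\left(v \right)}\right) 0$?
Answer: $24672$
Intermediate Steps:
$v = 0$ ($v = \left(\left(0 + 3\right) - 3\right) 3 = \left(3 - 3\right) 3 = 0 \cdot 3 = 0$)
$A{\left(X \right)} = - 2 X^{2}$ ($A{\left(X \right)} = \left(X - 2 X\right) \left(X + X\right) = - X 2 X = - 2 X^{2}$)
$E{\left(b,R \right)} = 0$ ($E{\left(b,R \right)} = 4 \left(-4 - 2 \cdot 0^{2}\right) 0 = 4 \left(-4 - 0\right) 0 = 4 \left(-4 + 0\right) 0 = 4 \left(\left(-4\right) 0\right) = 4 \cdot 0 = 0$)
$24672 + E{\left(-117,91 \right)} = 24672 + 0 = 24672$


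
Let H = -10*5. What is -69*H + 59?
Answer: 3509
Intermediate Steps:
H = -50
-69*H + 59 = -69*(-50) + 59 = 3450 + 59 = 3509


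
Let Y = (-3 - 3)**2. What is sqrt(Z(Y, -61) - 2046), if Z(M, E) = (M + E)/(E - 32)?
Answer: I*sqrt(17693529)/93 ≈ 45.23*I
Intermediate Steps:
Y = 36 (Y = (-6)**2 = 36)
Z(M, E) = (E + M)/(-32 + E)
sqrt(Z(Y, -61) - 2046) = sqrt((-61 + 36)/(-32 - 61) - 2046) = sqrt(-25/(-93) - 2046) = sqrt(-1/93*(-25) - 2046) = sqrt(25/93 - 2046) = sqrt(-190253/93) = I*sqrt(17693529)/93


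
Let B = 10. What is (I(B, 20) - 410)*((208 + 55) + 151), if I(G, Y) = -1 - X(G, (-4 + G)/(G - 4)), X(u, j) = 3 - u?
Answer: -167256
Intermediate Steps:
I(G, Y) = -4 + G (I(G, Y) = -1 - (3 - G) = -1 + (-3 + G) = -4 + G)
(I(B, 20) - 410)*((208 + 55) + 151) = ((-4 + 10) - 410)*((208 + 55) + 151) = (6 - 410)*(263 + 151) = -404*414 = -167256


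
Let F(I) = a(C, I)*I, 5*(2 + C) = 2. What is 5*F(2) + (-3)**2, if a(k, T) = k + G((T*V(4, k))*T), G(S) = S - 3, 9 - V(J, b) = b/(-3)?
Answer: 905/3 ≈ 301.67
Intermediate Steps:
C = -8/5 (C = -2 + (1/5)*2 = -2 + 2/5 = -8/5 ≈ -1.6000)
V(J, b) = 9 + b/3 (V(J, b) = 9 - b/(-3) = 9 - b*(-1)/3 = 9 - (-1)*b/3 = 9 + b/3)
G(S) = -3 + S
a(k, T) = -3 + k + T**2*(9 + k/3) (a(k, T) = k + (-3 + (T*(9 + k/3))*T) = k + (-3 + T**2*(9 + k/3)) = -3 + k + T**2*(9 + k/3))
F(I) = I*(-23/5 + 127*I**2/15) (F(I) = (-3 - 8/5 + I**2*(27 - 8/5)/3)*I = (-3 - 8/5 + (1/3)*I**2*(127/5))*I = (-3 - 8/5 + 127*I**2/15)*I = (-23/5 + 127*I**2/15)*I = I*(-23/5 + 127*I**2/15))
5*F(2) + (-3)**2 = 5*((1/15)*2*(-69 + 127*2**2)) + (-3)**2 = 5*((1/15)*2*(-69 + 127*4)) + 9 = 5*((1/15)*2*(-69 + 508)) + 9 = 5*((1/15)*2*439) + 9 = 5*(878/15) + 9 = 878/3 + 9 = 905/3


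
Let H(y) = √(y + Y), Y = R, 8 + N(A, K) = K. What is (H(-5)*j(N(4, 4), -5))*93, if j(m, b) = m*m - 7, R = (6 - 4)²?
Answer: 837*I ≈ 837.0*I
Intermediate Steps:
N(A, K) = -8 + K
R = 4 (R = 2² = 4)
Y = 4
H(y) = √(4 + y) (H(y) = √(y + 4) = √(4 + y))
j(m, b) = -7 + m² (j(m, b) = m² - 7 = -7 + m²)
(H(-5)*j(N(4, 4), -5))*93 = (√(4 - 5)*(-7 + (-8 + 4)²))*93 = (√(-1)*(-7 + (-4)²))*93 = (I*(-7 + 16))*93 = (I*9)*93 = (9*I)*93 = 837*I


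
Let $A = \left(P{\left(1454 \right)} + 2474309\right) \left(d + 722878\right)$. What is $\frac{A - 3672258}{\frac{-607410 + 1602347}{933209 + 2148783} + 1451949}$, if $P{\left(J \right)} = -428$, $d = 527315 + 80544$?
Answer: $\frac{10146168254725733688}{4474896197345} \approx 2.2674 \cdot 10^{6}$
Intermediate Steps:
$d = 607859$
$A = 3292084980297$ ($A = \left(-428 + 2474309\right) \left(607859 + 722878\right) = 2473881 \cdot 1330737 = 3292084980297$)
$\frac{A - 3672258}{\frac{-607410 + 1602347}{933209 + 2148783} + 1451949} = \frac{3292084980297 - 3672258}{\frac{-607410 + 1602347}{933209 + 2148783} + 1451949} = \frac{3292081308039}{\frac{994937}{3081992} + 1451949} = \frac{3292081308039}{\frac{4474896197345}{3081992}} = 3292081308039 \cdot \frac{3081992}{4474896197345} = \frac{10146168254725733688}{4474896197345}$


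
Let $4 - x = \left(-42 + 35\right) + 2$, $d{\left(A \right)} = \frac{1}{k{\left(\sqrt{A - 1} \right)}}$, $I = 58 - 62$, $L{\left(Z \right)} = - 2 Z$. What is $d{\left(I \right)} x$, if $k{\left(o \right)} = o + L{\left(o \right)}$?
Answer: $\frac{9 i \sqrt{5}}{5} \approx 4.0249 i$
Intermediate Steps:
$I = -4$ ($I = 58 - 62 = -4$)
$k{\left(o \right)} = - o$ ($k{\left(o \right)} = o - 2 o = - o$)
$d{\left(A \right)} = - \frac{1}{\sqrt{-1 + A}}$ ($d{\left(A \right)} = \frac{1}{\left(-1\right) \sqrt{A - 1}} = \frac{1}{\left(-1\right) \sqrt{-1 + A}} = - \frac{1}{\sqrt{-1 + A}}$)
$x = 9$ ($x = 4 - \left(\left(-42 + 35\right) + 2\right) = 4 - \left(-7 + 2\right) = 4 - -5 = 4 + 5 = 9$)
$d{\left(I \right)} x = - \frac{1}{\sqrt{-1 - 4}} \cdot 9 = - \frac{1}{i \sqrt{5}} \cdot 9 = - \frac{\left(-1\right) i \sqrt{5}}{5} \cdot 9 = \frac{i \sqrt{5}}{5} \cdot 9 = \frac{9 i \sqrt{5}}{5}$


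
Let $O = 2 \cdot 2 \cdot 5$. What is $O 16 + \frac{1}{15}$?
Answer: $\frac{4801}{15} \approx 320.07$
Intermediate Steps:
$O = 20$ ($O = 4 \cdot 5 = 20$)
$O 16 + \frac{1}{15} = 20 \cdot 16 + \frac{1}{15} = 320 + \frac{1}{15} = \frac{4801}{15}$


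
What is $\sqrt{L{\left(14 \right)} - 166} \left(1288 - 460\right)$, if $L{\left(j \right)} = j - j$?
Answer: $828 i \sqrt{166} \approx 10668.0 i$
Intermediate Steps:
$L{\left(j \right)} = 0$
$\sqrt{L{\left(14 \right)} - 166} \left(1288 - 460\right) = \sqrt{0 - 166} \left(1288 - 460\right) = \sqrt{-166} \cdot 828 = i \sqrt{166} \cdot 828 = 828 i \sqrt{166}$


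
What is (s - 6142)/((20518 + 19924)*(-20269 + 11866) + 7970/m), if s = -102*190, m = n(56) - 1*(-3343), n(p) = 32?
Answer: 8613675/114694016728 ≈ 7.5101e-5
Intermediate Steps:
m = 3375 (m = 32 - 1*(-3343) = 32 + 3343 = 3375)
s = -19380
(s - 6142)/((20518 + 19924)*(-20269 + 11866) + 7970/m) = (-19380 - 6142)/((20518 + 19924)*(-20269 + 11866) + 7970/3375) = -25522/(40442*(-8403) + 7970*(1/3375)) = -25522/(-339834126 + 1594/675) = -25522/(-229388033456/675) = -25522*(-675/229388033456) = 8613675/114694016728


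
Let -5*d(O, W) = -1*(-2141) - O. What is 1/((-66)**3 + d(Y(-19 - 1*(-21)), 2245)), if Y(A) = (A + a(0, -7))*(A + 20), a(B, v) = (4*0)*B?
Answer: -5/1439577 ≈ -3.4732e-6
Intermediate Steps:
a(B, v) = 0 (a(B, v) = 0*B = 0)
Y(A) = A*(20 + A) (Y(A) = (A + 0)*(A + 20) = A*(20 + A))
d(O, W) = -2141/5 + O/5 (d(O, W) = -(-1*(-2141) - O)/5 = -(2141 - O)/5 = -2141/5 + O/5)
1/((-66)**3 + d(Y(-19 - 1*(-21)), 2245)) = 1/((-66)**3 + (-2141/5 + ((-19 - 1*(-21))*(20 + (-19 - 1*(-21))))/5)) = 1/(-287496 + (-2141/5 + ((-19 + 21)*(20 + (-19 + 21)))/5)) = 1/(-287496 + (-2141/5 + (2*(20 + 2))/5)) = 1/(-287496 + (-2141/5 + (2*22)/5)) = 1/(-287496 + (-2141/5 + (1/5)*44)) = 1/(-287496 + (-2141/5 + 44/5)) = 1/(-287496 - 2097/5) = 1/(-1439577/5) = -5/1439577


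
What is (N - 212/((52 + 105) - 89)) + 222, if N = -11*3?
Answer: 3160/17 ≈ 185.88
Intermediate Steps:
N = -33
(N - 212/((52 + 105) - 89)) + 222 = (-33 - 212/((52 + 105) - 89)) + 222 = (-33 - 212/(157 - 89)) + 222 = (-33 - 212/68) + 222 = (-33 - 212*1/68) + 222 = (-33 - 53/17) + 222 = -614/17 + 222 = 3160/17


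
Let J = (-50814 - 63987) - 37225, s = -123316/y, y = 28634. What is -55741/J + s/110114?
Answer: 6276173718225/17119236716542 ≈ 0.36662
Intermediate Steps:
s = -61658/14317 (s = -123316/28634 = -123316*1/28634 = -61658/14317 ≈ -4.3066)
J = -152026 (J = -114801 - 37225 = -152026)
-55741/J + s/110114 = -55741/(-152026) - 61658/14317/110114 = -55741*(-1/152026) - 61658/14317*1/110114 = 7963/21718 - 30829/788251069 = 6276173718225/17119236716542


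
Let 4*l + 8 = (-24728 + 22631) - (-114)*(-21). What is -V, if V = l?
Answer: 4499/4 ≈ 1124.8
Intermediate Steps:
l = -4499/4 (l = -2 + ((-24728 + 22631) - (-114)*(-21))/4 = -2 + (-2097 - 1*2394)/4 = -2 + (-2097 - 2394)/4 = -2 + (1/4)*(-4491) = -2 - 4491/4 = -4499/4 ≈ -1124.8)
V = -4499/4 ≈ -1124.8
-V = -1*(-4499/4) = 4499/4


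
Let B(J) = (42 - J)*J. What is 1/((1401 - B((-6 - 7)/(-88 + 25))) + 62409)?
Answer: 3969/253227661 ≈ 1.5674e-5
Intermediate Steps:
B(J) = J*(42 - J)
1/((1401 - B((-6 - 7)/(-88 + 25))) + 62409) = 1/((1401 - (-6 - 7)/(-88 + 25)*(42 - (-6 - 7)/(-88 + 25))) + 62409) = 1/((1401 - (-13/(-63))*(42 - (-13)/(-63))) + 62409) = 1/((1401 - (-13*(-1/63))*(42 - (-13)*(-1)/63)) + 62409) = 1/((1401 - 13*(42 - 1*13/63)/63) + 62409) = 1/((1401 - 13*(42 - 13/63)/63) + 62409) = 1/((1401 - 13*2633/(63*63)) + 62409) = 1/((1401 - 1*34229/3969) + 62409) = 1/((1401 - 34229/3969) + 62409) = 1/(5526340/3969 + 62409) = 1/(253227661/3969) = 3969/253227661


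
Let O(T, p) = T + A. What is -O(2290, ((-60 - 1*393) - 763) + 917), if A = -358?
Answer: -1932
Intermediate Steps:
O(T, p) = -358 + T (O(T, p) = T - 358 = -358 + T)
-O(2290, ((-60 - 1*393) - 763) + 917) = -(-358 + 2290) = -1*1932 = -1932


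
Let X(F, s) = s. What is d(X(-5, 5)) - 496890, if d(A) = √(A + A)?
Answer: -496890 + √10 ≈ -4.9689e+5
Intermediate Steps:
d(A) = √2*√A (d(A) = √(2*A) = √2*√A)
d(X(-5, 5)) - 496890 = √2*√5 - 496890 = √10 - 496890 = -496890 + √10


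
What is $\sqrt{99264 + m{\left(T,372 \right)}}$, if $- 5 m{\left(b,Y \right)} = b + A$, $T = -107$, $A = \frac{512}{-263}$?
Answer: $\frac{3 \sqrt{19076385455}}{1315} \approx 315.1$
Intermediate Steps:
$A = - \frac{512}{263}$ ($A = 512 \left(- \frac{1}{263}\right) = - \frac{512}{263} \approx -1.9468$)
$m{\left(b,Y \right)} = \frac{512}{1315} - \frac{b}{5}$ ($m{\left(b,Y \right)} = - \frac{b - \frac{512}{263}}{5} = - \frac{- \frac{512}{263} + b}{5} = \frac{512}{1315} - \frac{b}{5}$)
$\sqrt{99264 + m{\left(T,372 \right)}} = \sqrt{99264 + \left(\frac{512}{1315} - - \frac{107}{5}\right)} = \sqrt{99264 + \left(\frac{512}{1315} + \frac{107}{5}\right)} = \sqrt{99264 + \frac{28653}{1315}} = \sqrt{\frac{130560813}{1315}} = \frac{3 \sqrt{19076385455}}{1315}$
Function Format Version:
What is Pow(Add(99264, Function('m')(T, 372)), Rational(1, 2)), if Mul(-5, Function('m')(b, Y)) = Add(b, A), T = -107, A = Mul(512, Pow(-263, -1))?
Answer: Mul(Rational(3, 1315), Pow(19076385455, Rational(1, 2))) ≈ 315.10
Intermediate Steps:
A = Rational(-512, 263) (A = Mul(512, Rational(-1, 263)) = Rational(-512, 263) ≈ -1.9468)
Function('m')(b, Y) = Add(Rational(512, 1315), Mul(Rational(-1, 5), b)) (Function('m')(b, Y) = Mul(Rational(-1, 5), Add(b, Rational(-512, 263))) = Mul(Rational(-1, 5), Add(Rational(-512, 263), b)) = Add(Rational(512, 1315), Mul(Rational(-1, 5), b)))
Pow(Add(99264, Function('m')(T, 372)), Rational(1, 2)) = Pow(Add(99264, Add(Rational(512, 1315), Mul(Rational(-1, 5), -107))), Rational(1, 2)) = Pow(Add(99264, Add(Rational(512, 1315), Rational(107, 5))), Rational(1, 2)) = Pow(Add(99264, Rational(28653, 1315)), Rational(1, 2)) = Pow(Rational(130560813, 1315), Rational(1, 2)) = Mul(Rational(3, 1315), Pow(19076385455, Rational(1, 2)))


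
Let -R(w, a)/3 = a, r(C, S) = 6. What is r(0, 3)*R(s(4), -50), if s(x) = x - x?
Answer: 900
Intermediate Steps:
s(x) = 0
R(w, a) = -3*a
r(0, 3)*R(s(4), -50) = 6*(-3*(-50)) = 6*150 = 900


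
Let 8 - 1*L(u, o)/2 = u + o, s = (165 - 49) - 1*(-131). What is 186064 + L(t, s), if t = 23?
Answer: 185540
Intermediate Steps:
s = 247 (s = 116 + 131 = 247)
L(u, o) = 16 - 2*o - 2*u (L(u, o) = 16 - 2*(u + o) = 16 - 2*(o + u) = 16 + (-2*o - 2*u) = 16 - 2*o - 2*u)
186064 + L(t, s) = 186064 + (16 - 2*247 - 2*23) = 186064 + (16 - 494 - 46) = 186064 - 524 = 185540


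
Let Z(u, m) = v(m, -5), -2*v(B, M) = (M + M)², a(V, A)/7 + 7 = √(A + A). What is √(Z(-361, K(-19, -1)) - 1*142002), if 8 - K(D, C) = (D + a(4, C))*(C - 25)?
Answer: 2*I*√35513 ≈ 376.9*I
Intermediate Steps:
a(V, A) = -49 + 7*√2*√A (a(V, A) = -49 + 7*√(A + A) = -49 + 7*√(2*A) = -49 + 7*(√2*√A) = -49 + 7*√2*√A)
v(B, M) = -2*M² (v(B, M) = -(M + M)²/2 = -4*M²/2 = -2*M²)
K(D, C) = 8 - (-25 + C)*(-49 + D + 7*√2*√C) (K(D, C) = 8 - (D + (-49 + 7*√2*√C))*(C - 25) = 8 - (-49 + D + 7*√2*√C)*(-25 + C) = 8 - (-25 + C)*(-49 + D + 7*√2*√C))
Z(u, m) = -50 (Z(u, m) = -2*(-5)² = -2*25 = -50)
√(Z(-361, K(-19, -1)) - 1*142002) = √(-50 - 1*142002) = √(-50 - 142002) = √(-142052) = 2*I*√35513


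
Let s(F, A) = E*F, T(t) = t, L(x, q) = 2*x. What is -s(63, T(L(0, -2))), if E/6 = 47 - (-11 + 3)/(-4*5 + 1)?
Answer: -334530/19 ≈ -17607.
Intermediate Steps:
E = 5310/19 (E = 6*(47 - (-11 + 3)/(-4*5 + 1)) = 6*(47 - (-8)/(-20 + 1)) = 6*(47 - (-8)/(-19)) = 6*(47 - (-8)*(-1)/19) = 6*(47 - 1*8/19) = 6*(47 - 8/19) = 6*(885/19) = 5310/19 ≈ 279.47)
s(F, A) = 5310*F/19
-s(63, T(L(0, -2))) = -5310*63/19 = -1*334530/19 = -334530/19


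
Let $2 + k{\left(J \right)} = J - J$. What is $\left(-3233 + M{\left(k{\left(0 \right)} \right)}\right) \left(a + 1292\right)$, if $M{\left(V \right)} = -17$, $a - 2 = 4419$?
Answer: $-18567250$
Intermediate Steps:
$a = 4421$ ($a = 2 + 4419 = 4421$)
$k{\left(J \right)} = -2$ ($k{\left(J \right)} = -2 + \left(J - J\right) = -2 + 0 = -2$)
$\left(-3233 + M{\left(k{\left(0 \right)} \right)}\right) \left(a + 1292\right) = \left(-3233 - 17\right) \left(4421 + 1292\right) = \left(-3250\right) 5713 = -18567250$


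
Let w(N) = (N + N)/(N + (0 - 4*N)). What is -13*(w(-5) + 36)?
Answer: -1378/3 ≈ -459.33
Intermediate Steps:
w(N) = -⅔ (w(N) = (2*N)/(N - 4*N) = (2*N)/((-3*N)) = (2*N)*(-1/(3*N)) = -⅔)
-13*(w(-5) + 36) = -13*(-⅔ + 36) = -13*106/3 = -1378/3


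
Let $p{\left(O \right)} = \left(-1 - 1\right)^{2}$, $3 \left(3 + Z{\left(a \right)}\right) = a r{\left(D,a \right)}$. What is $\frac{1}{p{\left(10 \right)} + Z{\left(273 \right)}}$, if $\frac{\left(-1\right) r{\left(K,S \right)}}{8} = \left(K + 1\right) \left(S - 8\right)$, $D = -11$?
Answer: $\frac{1}{1929201} \approx 5.1835 \cdot 10^{-7}$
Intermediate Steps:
$r{\left(K,S \right)} = - 8 \left(1 + K\right) \left(-8 + S\right)$ ($r{\left(K,S \right)} = - 8 \left(K + 1\right) \left(S - 8\right) = - 8 \left(1 + K\right) \left(-8 + S\right)$)
$Z{\left(a \right)} = -3 + \frac{a \left(-640 + 80 a\right)}{3}$ ($Z{\left(a \right)} = -3 + \frac{a \left(64 - 8 a + 64 \left(-11\right) - - 88 a\right)}{3} = -3 + \frac{a \left(64 - 8 a - 704 + 88 a\right)}{3} = -3 + \frac{a \left(-640 + 80 a\right)}{3}$)
$p{\left(O \right)} = 4$ ($p{\left(O \right)} = \left(-2\right)^{2} = 4$)
$\frac{1}{p{\left(10 \right)} + Z{\left(273 \right)}} = \frac{1}{4 - \left(3 - 7280 \left(-8 + 273\right)\right)} = \frac{1}{4 - \left(3 - 1929200\right)} = \frac{1}{4 + \left(-3 + 1929200\right)} = \frac{1}{4 + 1929197} = \frac{1}{1929201}$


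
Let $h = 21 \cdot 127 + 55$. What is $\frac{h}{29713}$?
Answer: $\frac{2722}{29713} \approx 0.09161$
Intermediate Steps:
$h = 2722$ ($h = 2667 + 55 = 2722$)
$\frac{h}{29713} = \frac{2722}{29713}$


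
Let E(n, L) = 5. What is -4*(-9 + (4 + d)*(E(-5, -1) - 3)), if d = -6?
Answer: 52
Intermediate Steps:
-4*(-9 + (4 + d)*(E(-5, -1) - 3)) = -4*(-9 + (4 - 6)*(5 - 3)) = -4*(-9 - 2*2) = -4*(-9 - 4) = -4*(-13) = 52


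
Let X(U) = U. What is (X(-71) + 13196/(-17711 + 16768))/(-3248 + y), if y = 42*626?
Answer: -80149/21730492 ≈ -0.0036883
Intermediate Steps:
y = 26292
(X(-71) + 13196/(-17711 + 16768))/(-3248 + y) = (-71 + 13196/(-17711 + 16768))/(-3248 + 26292) = (-71 + 13196/(-943))/23044 = (-71 + 13196*(-1/943))*(1/23044) = (-71 - 13196/943)*(1/23044) = -80149/943*1/23044 = -80149/21730492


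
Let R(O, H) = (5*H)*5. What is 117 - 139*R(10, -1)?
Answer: 3592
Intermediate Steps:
R(O, H) = 25*H
117 - 139*R(10, -1) = 117 - 3475*(-1) = 117 - 139*(-25) = 117 + 3475 = 3592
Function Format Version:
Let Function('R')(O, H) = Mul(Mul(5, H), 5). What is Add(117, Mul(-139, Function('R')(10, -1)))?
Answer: 3592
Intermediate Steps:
Function('R')(O, H) = Mul(25, H)
Add(117, Mul(-139, Function('R')(10, -1))) = Add(117, Mul(-139, Mul(25, -1))) = Add(117, Mul(-139, -25)) = Add(117, 3475) = 3592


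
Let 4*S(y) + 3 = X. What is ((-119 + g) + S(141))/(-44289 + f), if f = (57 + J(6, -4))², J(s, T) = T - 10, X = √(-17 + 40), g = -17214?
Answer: 13867/33952 - √23/169760 ≈ 0.40840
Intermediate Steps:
X = √23 ≈ 4.7958
J(s, T) = -10 + T
S(y) = -¾ + √23/4
f = 1849 (f = (57 + (-10 - 4))² = (57 - 14)² = 43² = 1849)
((-119 + g) + S(141))/(-44289 + f) = ((-119 - 17214) + (-¾ + √23/4))/(-44289 + 1849) = (-17333 + (-¾ + √23/4))/(-42440) = (-69335/4 + √23/4)*(-1/42440) = 13867/33952 - √23/169760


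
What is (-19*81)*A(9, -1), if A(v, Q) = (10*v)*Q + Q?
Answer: 140049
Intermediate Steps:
A(v, Q) = Q + 10*Q*v (A(v, Q) = 10*Q*v + Q = Q + 10*Q*v)
(-19*81)*A(9, -1) = (-19*81)*(-(1 + 10*9)) = -(-1539)*(1 + 90) = -(-1539)*91 = -1539*(-91) = 140049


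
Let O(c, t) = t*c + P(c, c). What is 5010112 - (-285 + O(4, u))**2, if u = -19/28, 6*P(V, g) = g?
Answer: 2173122608/441 ≈ 4.9277e+6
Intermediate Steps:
P(V, g) = g/6
u = -19/28 (u = -19*1/28 = -19/28 ≈ -0.67857)
O(c, t) = c/6 + c*t (O(c, t) = t*c + c/6 = c*t + c/6 = c/6 + c*t)
5010112 - (-285 + O(4, u))**2 = 5010112 - (-285 + 4*(1/6 - 19/28))**2 = 5010112 - (-285 + 4*(-43/84))**2 = 5010112 - (-285 - 43/21)**2 = 5010112 - (-6028/21)**2 = 5010112 - 1*36336784/441 = 5010112 - 36336784/441 = 2173122608/441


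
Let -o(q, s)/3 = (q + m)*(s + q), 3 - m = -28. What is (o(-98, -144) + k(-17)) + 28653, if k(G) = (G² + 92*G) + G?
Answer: -21281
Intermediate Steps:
m = 31 (m = 3 - 1*(-28) = 3 + 28 = 31)
o(q, s) = -3*(31 + q)*(q + s) (o(q, s) = -3*(q + 31)*(s + q) = -3*(31 + q)*(q + s))
k(G) = G² + 93*G
(o(-98, -144) + k(-17)) + 28653 = ((-93*(-98) - 93*(-144) - 3*(-98)² - 3*(-98)*(-144)) - 17*(93 - 17)) + 28653 = ((9114 + 13392 - 3*9604 - 42336) - 17*76) + 28653 = ((9114 + 13392 - 28812 - 42336) - 1292) + 28653 = (-48642 - 1292) + 28653 = -49934 + 28653 = -21281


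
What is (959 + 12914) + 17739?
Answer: 31612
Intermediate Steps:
(959 + 12914) + 17739 = 13873 + 17739 = 31612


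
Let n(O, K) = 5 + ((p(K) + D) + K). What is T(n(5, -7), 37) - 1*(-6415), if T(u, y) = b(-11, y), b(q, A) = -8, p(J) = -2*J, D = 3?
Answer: 6407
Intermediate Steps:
n(O, K) = 8 - K (n(O, K) = 5 + ((-2*K + 3) + K) = 5 + ((3 - 2*K) + K) = 5 + (3 - K) = 8 - K)
T(u, y) = -8
T(n(5, -7), 37) - 1*(-6415) = -8 - 1*(-6415) = -8 + 6415 = 6407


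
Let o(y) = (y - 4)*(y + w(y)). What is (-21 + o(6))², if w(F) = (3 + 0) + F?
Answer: 81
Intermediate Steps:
w(F) = 3 + F
o(y) = (-4 + y)*(3 + 2*y) (o(y) = (y - 4)*(y + (3 + y)) = (-4 + y)*(3 + 2*y))
(-21 + o(6))² = (-21 + (-12 - 5*6 + 2*6²))² = (-21 + (-12 - 30 + 2*36))² = (-21 + (-12 - 30 + 72))² = (-21 + 30)² = 9² = 81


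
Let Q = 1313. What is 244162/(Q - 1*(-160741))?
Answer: 122081/81027 ≈ 1.5067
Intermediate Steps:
244162/(Q - 1*(-160741)) = 244162/(1313 - 1*(-160741)) = 244162/(1313 + 160741) = 244162/162054 = 244162*(1/162054) = 122081/81027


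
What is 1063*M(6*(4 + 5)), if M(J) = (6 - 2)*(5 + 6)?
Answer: 46772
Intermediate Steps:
M(J) = 44 (M(J) = 4*11 = 44)
1063*M(6*(4 + 5)) = 1063*44 = 46772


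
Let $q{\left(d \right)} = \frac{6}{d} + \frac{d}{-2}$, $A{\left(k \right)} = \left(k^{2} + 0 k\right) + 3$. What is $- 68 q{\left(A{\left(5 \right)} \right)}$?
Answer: $\frac{6562}{7} \approx 937.43$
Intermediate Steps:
$A{\left(k \right)} = 3 + k^{2}$ ($A{\left(k \right)} = \left(k^{2} + 0\right) + 3 = k^{2} + 3 = 3 + k^{2}$)
$q{\left(d \right)} = \frac{6}{d} - \frac{d}{2}$ ($q{\left(d \right)} = \frac{6}{d} + d \left(- \frac{1}{2}\right) = \frac{6}{d} - \frac{d}{2}$)
$- 68 q{\left(A{\left(5 \right)} \right)} = - 68 \left(\frac{6}{3 + 5^{2}} - \frac{3 + 5^{2}}{2}\right) = - 68 \left(\frac{6}{3 + 25} - \frac{3 + 25}{2}\right) = - 68 \left(\frac{6}{28} - 14\right) = - 68 \left(6 \cdot \frac{1}{28} - 14\right) = - 68 \left(\frac{3}{14} - 14\right) = \left(-68\right) \left(- \frac{193}{14}\right) = \frac{6562}{7}$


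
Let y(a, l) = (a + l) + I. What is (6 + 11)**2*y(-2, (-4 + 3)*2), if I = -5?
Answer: -2601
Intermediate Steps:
y(a, l) = -5 + a + l (y(a, l) = (a + l) - 5 = -5 + a + l)
(6 + 11)**2*y(-2, (-4 + 3)*2) = (6 + 11)**2*(-5 - 2 + (-4 + 3)*2) = 17**2*(-5 - 2 - 1*2) = 289*(-5 - 2 - 2) = 289*(-9) = -2601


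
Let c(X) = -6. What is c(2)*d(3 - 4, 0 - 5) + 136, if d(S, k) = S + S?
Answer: 148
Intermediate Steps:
d(S, k) = 2*S
c(2)*d(3 - 4, 0 - 5) + 136 = -12*(3 - 4) + 136 = -12*(-1) + 136 = -6*(-2) + 136 = 12 + 136 = 148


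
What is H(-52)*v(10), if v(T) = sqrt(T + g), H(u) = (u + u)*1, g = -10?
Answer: 0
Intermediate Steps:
H(u) = 2*u (H(u) = (2*u)*1 = 2*u)
v(T) = sqrt(-10 + T) (v(T) = sqrt(T - 10) = sqrt(-10 + T))
H(-52)*v(10) = (2*(-52))*sqrt(-10 + 10) = -104*sqrt(0) = -104*0 = 0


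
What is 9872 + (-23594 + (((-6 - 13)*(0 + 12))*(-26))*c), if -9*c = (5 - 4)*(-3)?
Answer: -11746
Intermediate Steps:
c = ⅓ (c = -(5 - 4)*(-3)/9 = -(-3)/9 = -⅑*(-3) = ⅓ ≈ 0.33333)
9872 + (-23594 + (((-6 - 13)*(0 + 12))*(-26))*c) = 9872 + (-23594 + (((-6 - 13)*(0 + 12))*(-26))*(⅓)) = 9872 + (-23594 + (-19*12*(-26))*(⅓)) = 9872 + (-23594 - 228*(-26)*(⅓)) = 9872 + (-23594 + 5928*(⅓)) = 9872 + (-23594 + 1976) = 9872 - 21618 = -11746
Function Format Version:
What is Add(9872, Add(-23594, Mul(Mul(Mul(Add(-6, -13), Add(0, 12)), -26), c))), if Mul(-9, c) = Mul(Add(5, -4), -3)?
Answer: -11746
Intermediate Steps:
c = Rational(1, 3) (c = Mul(Rational(-1, 9), Mul(Add(5, -4), -3)) = Mul(Rational(-1, 9), Mul(1, -3)) = Mul(Rational(-1, 9), -3) = Rational(1, 3) ≈ 0.33333)
Add(9872, Add(-23594, Mul(Mul(Mul(Add(-6, -13), Add(0, 12)), -26), c))) = Add(9872, Add(-23594, Mul(Mul(Mul(Add(-6, -13), Add(0, 12)), -26), Rational(1, 3)))) = Add(9872, Add(-23594, Mul(Mul(Mul(-19, 12), -26), Rational(1, 3)))) = Add(9872, Add(-23594, Mul(Mul(-228, -26), Rational(1, 3)))) = Add(9872, Add(-23594, Mul(5928, Rational(1, 3)))) = Add(9872, Add(-23594, 1976)) = Add(9872, -21618) = -11746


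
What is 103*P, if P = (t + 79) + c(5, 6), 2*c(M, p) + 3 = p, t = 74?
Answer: 31827/2 ≈ 15914.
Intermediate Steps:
c(M, p) = -3/2 + p/2
P = 309/2 (P = (74 + 79) + (-3/2 + (½)*6) = 153 + (-3/2 + 3) = 153 + 3/2 = 309/2 ≈ 154.50)
103*P = 103*(309/2) = 31827/2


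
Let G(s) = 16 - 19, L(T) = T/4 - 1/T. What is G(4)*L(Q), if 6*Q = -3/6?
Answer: -575/16 ≈ -35.938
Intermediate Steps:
Q = -1/12 (Q = (-3/6)/6 = (-3*1/6)/6 = (1/6)*(-1/2) = -1/12 ≈ -0.083333)
L(T) = -1/T + T/4 (L(T) = T*(1/4) - 1/T = T/4 - 1/T = -1/T + T/4)
G(s) = -3
G(4)*L(Q) = -3*(-1/(-1/12) + (1/4)*(-1/12)) = -3*(-1*(-12) - 1/48) = -3*(12 - 1/48) = -3*575/48 = -575/16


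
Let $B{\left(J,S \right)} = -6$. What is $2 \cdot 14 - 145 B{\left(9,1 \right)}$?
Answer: $898$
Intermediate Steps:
$2 \cdot 14 - 145 B{\left(9,1 \right)} = 2 \cdot 14 - -870 = 28 + 870 = 898$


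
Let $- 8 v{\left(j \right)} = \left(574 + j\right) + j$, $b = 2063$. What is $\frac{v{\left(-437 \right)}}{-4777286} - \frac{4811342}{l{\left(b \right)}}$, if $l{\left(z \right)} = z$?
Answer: $- \frac{45970313710349}{19711082036} \approx -2332.2$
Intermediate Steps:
$v{\left(j \right)} = - \frac{287}{4} - \frac{j}{4}$ ($v{\left(j \right)} = - \frac{\left(574 + j\right) + j}{8} = - \frac{574 + 2 j}{8} = - \frac{287}{4} - \frac{j}{4}$)
$\frac{v{\left(-437 \right)}}{-4777286} - \frac{4811342}{l{\left(b \right)}} = \frac{- \frac{287}{4} - - \frac{437}{4}}{-4777286} - \frac{4811342}{2063} = \left(- \frac{287}{4} + \frac{437}{4}\right) \left(- \frac{1}{4777286}\right) - \frac{4811342}{2063} = \frac{75}{2} \left(- \frac{1}{4777286}\right) - \frac{4811342}{2063} = - \frac{75}{9554572} - \frac{4811342}{2063} = - \frac{45970313710349}{19711082036}$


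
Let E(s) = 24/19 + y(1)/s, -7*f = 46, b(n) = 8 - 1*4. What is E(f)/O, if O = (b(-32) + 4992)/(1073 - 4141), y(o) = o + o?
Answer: -321373/545813 ≈ -0.58880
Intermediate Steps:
b(n) = 4 (b(n) = 8 - 4 = 4)
f = -46/7 (f = -⅐*46 = -46/7 ≈ -6.5714)
y(o) = 2*o
E(s) = 24/19 + 2/s (E(s) = 24/19 + (2*1)/s = 24*(1/19) + 2/s = 24/19 + 2/s)
O = -1249/767 (O = (4 + 4992)/(1073 - 4141) = 4996/(-3068) = 4996*(-1/3068) = -1249/767 ≈ -1.6284)
E(f)/O = (24/19 + 2/(-46/7))/(-1249/767) = (24/19 + 2*(-7/46))*(-767/1249) = (24/19 - 7/23)*(-767/1249) = (419/437)*(-767/1249) = -321373/545813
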